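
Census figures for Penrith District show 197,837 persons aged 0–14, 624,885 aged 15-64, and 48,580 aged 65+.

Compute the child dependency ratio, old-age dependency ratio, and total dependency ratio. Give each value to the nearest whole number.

Youth dependency ratio = 197,837 / 624,885 × 100 = 32
Old-age dependency ratio = 48,580 / 624,885 × 100 = 8
Total dependency ratio = (197,837 + 48,580) / 624,885 × 100 = 246,417 / 624,885 × 100 = 39

Youth dependency ratio: 32
Old-age dependency ratio: 8
Total dependency ratio: 39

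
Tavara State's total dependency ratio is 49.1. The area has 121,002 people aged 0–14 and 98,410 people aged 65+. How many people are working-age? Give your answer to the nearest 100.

Working-age: 446,900

Total dependency ratio = (youth + elderly) / working-age × 100
49.1 = (121,002 + 98,410) / W × 100
⇒ 446,900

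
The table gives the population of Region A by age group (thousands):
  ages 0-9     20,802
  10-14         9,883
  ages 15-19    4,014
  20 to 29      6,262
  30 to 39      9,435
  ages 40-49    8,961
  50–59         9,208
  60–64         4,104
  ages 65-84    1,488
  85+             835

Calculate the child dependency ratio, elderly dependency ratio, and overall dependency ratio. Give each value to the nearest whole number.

Youth dependency ratio: 73
Old-age dependency ratio: 6
Total dependency ratio: 79

0–14: 20,802 + 9,883 = 30,685
15–64: 4,014 + 6,262 + 9,435 + 8,961 + 9,208 + 4,104 = 41,984
65+: 1,488 + 835 = 2,323
Youth dependency ratio = 30,685 / 41,984 × 100 = 73
Old-age dependency ratio = 2,323 / 41,984 × 100 = 6
Total dependency ratio = (30,685 + 2,323) / 41,984 × 100 = 33,008 / 41,984 × 100 = 79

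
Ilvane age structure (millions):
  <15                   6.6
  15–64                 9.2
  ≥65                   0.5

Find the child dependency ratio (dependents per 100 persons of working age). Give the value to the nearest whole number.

Youth dependency ratio: 72

Youth dependency ratio = 6.6 / 9.2 × 100 = 72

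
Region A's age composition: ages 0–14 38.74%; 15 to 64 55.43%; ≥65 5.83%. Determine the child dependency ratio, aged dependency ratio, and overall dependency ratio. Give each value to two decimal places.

Youth dependency ratio = 38.74 / 55.43 × 100 = 69.89
Old-age dependency ratio = 5.83 / 55.43 × 100 = 10.52
Total dependency ratio = (38.74 + 5.83) / 55.43 × 100 = 44.57 / 55.43 × 100 = 80.41

Youth dependency ratio: 69.89
Old-age dependency ratio: 10.52
Total dependency ratio: 80.41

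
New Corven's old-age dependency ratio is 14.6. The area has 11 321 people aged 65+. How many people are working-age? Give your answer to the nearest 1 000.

Old-age dependency ratio = elderly / working-age × 100
14.6 = 11 321 / W × 100
⇒ 78 000

Working-age: 78 000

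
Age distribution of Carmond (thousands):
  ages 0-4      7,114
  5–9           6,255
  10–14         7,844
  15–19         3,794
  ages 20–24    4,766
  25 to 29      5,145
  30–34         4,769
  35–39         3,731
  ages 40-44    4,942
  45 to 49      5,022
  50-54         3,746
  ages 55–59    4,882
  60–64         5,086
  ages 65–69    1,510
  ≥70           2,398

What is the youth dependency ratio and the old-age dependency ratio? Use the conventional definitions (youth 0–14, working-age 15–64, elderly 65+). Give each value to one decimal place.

0–14: 7,114 + 6,255 + 7,844 = 21,213
15–64: 3,794 + 4,766 + 5,145 + 4,769 + 3,731 + 4,942 + 5,022 + 3,746 + 4,882 + 5,086 = 45,883
65+: 1,510 + 2,398 = 3,908
Youth dependency ratio = 21,213 / 45,883 × 100 = 46.2
Old-age dependency ratio = 3,908 / 45,883 × 100 = 8.5

Youth dependency ratio: 46.2
Old-age dependency ratio: 8.5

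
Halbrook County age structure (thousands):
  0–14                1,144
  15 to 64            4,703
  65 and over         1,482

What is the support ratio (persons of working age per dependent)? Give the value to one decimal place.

Support ratio: 1.8

Support ratio = 4,703 / (1,144 + 1,482) = 4,703 / 2,626 = 1.8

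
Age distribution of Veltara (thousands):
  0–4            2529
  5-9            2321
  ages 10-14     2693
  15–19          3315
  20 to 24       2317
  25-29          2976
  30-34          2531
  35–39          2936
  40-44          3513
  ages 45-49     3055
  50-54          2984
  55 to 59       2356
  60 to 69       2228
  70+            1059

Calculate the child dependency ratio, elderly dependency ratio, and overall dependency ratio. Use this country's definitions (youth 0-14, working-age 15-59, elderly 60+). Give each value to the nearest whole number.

0–14: 2529 + 2321 + 2693 = 7543
15–59: 3315 + 2317 + 2976 + 2531 + 2936 + 3513 + 3055 + 2984 + 2356 = 25983
60+: 2228 + 1059 = 3287
Youth dependency ratio = 7543 / 25983 × 100 = 29
Old-age dependency ratio = 3287 / 25983 × 100 = 13
Total dependency ratio = (7543 + 3287) / 25983 × 100 = 10830 / 25983 × 100 = 42

Youth dependency ratio: 29
Old-age dependency ratio: 13
Total dependency ratio: 42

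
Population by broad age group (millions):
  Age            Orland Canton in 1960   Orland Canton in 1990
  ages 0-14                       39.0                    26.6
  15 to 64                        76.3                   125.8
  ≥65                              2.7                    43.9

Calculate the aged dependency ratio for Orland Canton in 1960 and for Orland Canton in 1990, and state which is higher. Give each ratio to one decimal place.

Orland Canton in 1960: 2.7 / 76.3 × 100 = 3.5
Orland Canton in 1990: 43.9 / 125.8 × 100 = 34.9

Orland Canton in 1960: 3.5
Orland Canton in 1990: 34.9
Higher: Orland Canton in 1990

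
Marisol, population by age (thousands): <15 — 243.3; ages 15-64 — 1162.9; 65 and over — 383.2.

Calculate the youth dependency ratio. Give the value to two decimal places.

Youth dependency ratio = 243.3 / 1162.9 × 100 = 20.92

Youth dependency ratio: 20.92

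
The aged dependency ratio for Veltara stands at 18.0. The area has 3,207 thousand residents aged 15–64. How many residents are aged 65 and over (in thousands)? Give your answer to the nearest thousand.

Aged 65 and over: 577

Old-age dependency ratio = elderly / working-age × 100
18.0 = E / 3,207 × 100
⇒ 577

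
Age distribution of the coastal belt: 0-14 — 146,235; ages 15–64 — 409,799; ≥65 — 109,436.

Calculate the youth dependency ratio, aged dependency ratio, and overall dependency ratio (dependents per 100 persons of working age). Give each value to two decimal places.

Youth dependency ratio = 146,235 / 409,799 × 100 = 35.68
Old-age dependency ratio = 109,436 / 409,799 × 100 = 26.70
Total dependency ratio = (146,235 + 109,436) / 409,799 × 100 = 255,671 / 409,799 × 100 = 62.39

Youth dependency ratio: 35.68
Old-age dependency ratio: 26.70
Total dependency ratio: 62.39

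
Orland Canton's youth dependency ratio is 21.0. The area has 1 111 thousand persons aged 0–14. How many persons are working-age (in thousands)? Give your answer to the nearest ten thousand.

Youth dependency ratio = youth / working-age × 100
21.0 = 1 111 / W × 100
⇒ 5 290

Working-age: 5 290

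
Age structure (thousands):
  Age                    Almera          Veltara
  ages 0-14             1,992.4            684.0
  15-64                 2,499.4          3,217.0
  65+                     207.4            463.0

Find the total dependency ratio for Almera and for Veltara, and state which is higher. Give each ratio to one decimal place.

Almera: (1,992.4 + 207.4) / 2,499.4 × 100 = 2,199.8 / 2,499.4 × 100 = 88.0
Veltara: (684.0 + 463.0) / 3,217.0 × 100 = 1,147.0 / 3,217.0 × 100 = 35.7

Almera: 88.0
Veltara: 35.7
Higher: Almera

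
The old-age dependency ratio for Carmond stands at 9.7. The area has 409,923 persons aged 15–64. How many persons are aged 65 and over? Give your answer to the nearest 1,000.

Aged 65 and over: 40,000

Old-age dependency ratio = elderly / working-age × 100
9.7 = E / 409,923 × 100
⇒ 40,000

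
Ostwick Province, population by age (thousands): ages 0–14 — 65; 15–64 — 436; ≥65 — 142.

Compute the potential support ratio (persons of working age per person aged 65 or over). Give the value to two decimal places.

Potential support ratio: 3.07

Potential support ratio = 436 / 142 = 3.07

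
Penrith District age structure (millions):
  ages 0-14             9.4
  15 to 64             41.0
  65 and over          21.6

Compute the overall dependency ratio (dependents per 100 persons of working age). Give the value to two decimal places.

Total dependency ratio = (9.4 + 21.6) / 41.0 × 100 = 31.0 / 41.0 × 100 = 75.61

Total dependency ratio: 75.61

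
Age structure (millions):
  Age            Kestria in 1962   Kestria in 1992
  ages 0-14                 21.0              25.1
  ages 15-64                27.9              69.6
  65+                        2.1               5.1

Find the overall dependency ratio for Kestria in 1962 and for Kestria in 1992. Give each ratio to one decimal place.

Kestria in 1962: (21.0 + 2.1) / 27.9 × 100 = 23.1 / 27.9 × 100 = 82.8
Kestria in 1992: (25.1 + 5.1) / 69.6 × 100 = 30.2 / 69.6 × 100 = 43.4

Kestria in 1962: 82.8
Kestria in 1992: 43.4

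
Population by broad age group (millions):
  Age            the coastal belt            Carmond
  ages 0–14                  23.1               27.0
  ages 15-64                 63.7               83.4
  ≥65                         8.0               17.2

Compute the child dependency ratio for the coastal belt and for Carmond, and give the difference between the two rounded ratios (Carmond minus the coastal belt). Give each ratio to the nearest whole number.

the coastal belt: 23.1 / 63.7 × 100 = 36
Carmond: 27.0 / 83.4 × 100 = 32

the coastal belt: 36
Carmond: 32
Difference: -4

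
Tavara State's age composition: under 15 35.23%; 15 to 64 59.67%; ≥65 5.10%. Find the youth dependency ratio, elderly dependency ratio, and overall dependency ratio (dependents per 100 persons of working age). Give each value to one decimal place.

Youth dependency ratio: 59.0
Old-age dependency ratio: 8.5
Total dependency ratio: 67.6

Youth dependency ratio = 35.23 / 59.67 × 100 = 59.0
Old-age dependency ratio = 5.10 / 59.67 × 100 = 8.5
Total dependency ratio = (35.23 + 5.10) / 59.67 × 100 = 40.33 / 59.67 × 100 = 67.6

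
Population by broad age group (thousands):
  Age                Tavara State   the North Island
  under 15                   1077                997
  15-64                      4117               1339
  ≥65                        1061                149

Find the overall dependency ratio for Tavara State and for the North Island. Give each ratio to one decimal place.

Tavara State: (1077 + 1061) / 4117 × 100 = 2138 / 4117 × 100 = 51.9
the North Island: (997 + 149) / 1339 × 100 = 1146 / 1339 × 100 = 85.6

Tavara State: 51.9
the North Island: 85.6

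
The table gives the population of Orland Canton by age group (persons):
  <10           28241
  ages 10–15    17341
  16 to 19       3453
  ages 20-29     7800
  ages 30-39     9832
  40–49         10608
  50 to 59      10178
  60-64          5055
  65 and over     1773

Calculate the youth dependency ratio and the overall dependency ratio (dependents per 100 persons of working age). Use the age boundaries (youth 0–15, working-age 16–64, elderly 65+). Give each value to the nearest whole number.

Youth dependency ratio: 97
Total dependency ratio: 101

0–15: 28241 + 17341 = 45582
16–64: 3453 + 7800 + 9832 + 10608 + 10178 + 5055 = 46926
65+: 1773
Youth dependency ratio = 45582 / 46926 × 100 = 97
Total dependency ratio = (45582 + 1773) / 46926 × 100 = 47355 / 46926 × 100 = 101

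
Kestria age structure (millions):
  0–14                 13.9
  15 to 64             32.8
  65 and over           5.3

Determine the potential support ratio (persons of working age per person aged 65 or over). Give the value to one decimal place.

Potential support ratio: 6.2

Potential support ratio = 32.8 / 5.3 = 6.2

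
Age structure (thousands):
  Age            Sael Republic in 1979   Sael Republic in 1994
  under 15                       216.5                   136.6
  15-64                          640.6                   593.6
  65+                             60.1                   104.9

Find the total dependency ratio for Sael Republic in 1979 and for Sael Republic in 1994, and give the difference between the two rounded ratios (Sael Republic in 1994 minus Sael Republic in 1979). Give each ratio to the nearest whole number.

Sael Republic in 1979: (216.5 + 60.1) / 640.6 × 100 = 276.6 / 640.6 × 100 = 43
Sael Republic in 1994: (136.6 + 104.9) / 593.6 × 100 = 241.5 / 593.6 × 100 = 41

Sael Republic in 1979: 43
Sael Republic in 1994: 41
Difference: -2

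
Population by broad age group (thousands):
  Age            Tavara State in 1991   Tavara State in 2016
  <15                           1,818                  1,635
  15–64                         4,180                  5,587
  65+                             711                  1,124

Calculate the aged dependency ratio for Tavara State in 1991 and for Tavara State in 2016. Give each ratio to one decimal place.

Tavara State in 1991: 17.0
Tavara State in 2016: 20.1

Tavara State in 1991: 711 / 4,180 × 100 = 17.0
Tavara State in 2016: 1,124 / 5,587 × 100 = 20.1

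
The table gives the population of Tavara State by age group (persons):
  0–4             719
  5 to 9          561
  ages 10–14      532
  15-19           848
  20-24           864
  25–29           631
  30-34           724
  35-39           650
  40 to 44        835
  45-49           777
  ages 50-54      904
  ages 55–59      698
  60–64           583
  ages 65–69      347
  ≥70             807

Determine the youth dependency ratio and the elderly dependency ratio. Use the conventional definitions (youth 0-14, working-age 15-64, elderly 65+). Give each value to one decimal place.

Youth dependency ratio: 24.1
Old-age dependency ratio: 15.4

0–14: 719 + 561 + 532 = 1 812
15–64: 848 + 864 + 631 + 724 + 650 + 835 + 777 + 904 + 698 + 583 = 7 514
65+: 347 + 807 = 1 154
Youth dependency ratio = 1 812 / 7 514 × 100 = 24.1
Old-age dependency ratio = 1 154 / 7 514 × 100 = 15.4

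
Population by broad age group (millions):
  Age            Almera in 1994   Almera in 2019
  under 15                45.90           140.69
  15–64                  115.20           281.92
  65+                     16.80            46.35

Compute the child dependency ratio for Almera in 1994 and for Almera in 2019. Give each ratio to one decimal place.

Almera in 1994: 45.90 / 115.20 × 100 = 39.8
Almera in 2019: 140.69 / 281.92 × 100 = 49.9

Almera in 1994: 39.8
Almera in 2019: 49.9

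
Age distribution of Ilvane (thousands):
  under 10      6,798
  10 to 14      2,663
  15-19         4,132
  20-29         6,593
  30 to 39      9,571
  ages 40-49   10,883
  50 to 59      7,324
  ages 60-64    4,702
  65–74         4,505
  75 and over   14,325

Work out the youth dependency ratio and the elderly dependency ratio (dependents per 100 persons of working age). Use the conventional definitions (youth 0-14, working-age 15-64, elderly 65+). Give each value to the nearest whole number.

Youth dependency ratio: 22
Old-age dependency ratio: 44

0–14: 6,798 + 2,663 = 9,461
15–64: 4,132 + 6,593 + 9,571 + 10,883 + 7,324 + 4,702 = 43,205
65+: 4,505 + 14,325 = 18,830
Youth dependency ratio = 9,461 / 43,205 × 100 = 22
Old-age dependency ratio = 18,830 / 43,205 × 100 = 44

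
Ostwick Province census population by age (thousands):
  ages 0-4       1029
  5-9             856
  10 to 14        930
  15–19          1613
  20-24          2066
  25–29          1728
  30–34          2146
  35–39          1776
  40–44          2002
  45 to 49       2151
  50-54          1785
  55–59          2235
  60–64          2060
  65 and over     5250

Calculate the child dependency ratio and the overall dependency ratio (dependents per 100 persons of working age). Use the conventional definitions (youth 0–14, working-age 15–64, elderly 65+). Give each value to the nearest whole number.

Youth dependency ratio: 14
Total dependency ratio: 41

0–14: 1029 + 856 + 930 = 2815
15–64: 1613 + 2066 + 1728 + 2146 + 1776 + 2002 + 2151 + 1785 + 2235 + 2060 = 19562
65+: 5250
Youth dependency ratio = 2815 / 19562 × 100 = 14
Total dependency ratio = (2815 + 5250) / 19562 × 100 = 8065 / 19562 × 100 = 41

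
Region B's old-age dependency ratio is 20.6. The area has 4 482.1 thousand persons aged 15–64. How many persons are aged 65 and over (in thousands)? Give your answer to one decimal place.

Old-age dependency ratio = elderly / working-age × 100
20.6 = E / 4 482.1 × 100
⇒ 923.3

Aged 65 and over: 923.3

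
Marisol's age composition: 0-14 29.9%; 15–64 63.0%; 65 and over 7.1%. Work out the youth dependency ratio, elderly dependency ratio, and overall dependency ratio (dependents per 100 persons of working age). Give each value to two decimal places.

Youth dependency ratio = 29.9 / 63.0 × 100 = 47.46
Old-age dependency ratio = 7.1 / 63.0 × 100 = 11.27
Total dependency ratio = (29.9 + 7.1) / 63.0 × 100 = 37.0 / 63.0 × 100 = 58.73

Youth dependency ratio: 47.46
Old-age dependency ratio: 11.27
Total dependency ratio: 58.73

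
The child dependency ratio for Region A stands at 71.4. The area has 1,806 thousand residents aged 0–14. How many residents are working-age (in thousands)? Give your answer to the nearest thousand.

Working-age: 2,529

Youth dependency ratio = youth / working-age × 100
71.4 = 1,806 / W × 100
⇒ 2,529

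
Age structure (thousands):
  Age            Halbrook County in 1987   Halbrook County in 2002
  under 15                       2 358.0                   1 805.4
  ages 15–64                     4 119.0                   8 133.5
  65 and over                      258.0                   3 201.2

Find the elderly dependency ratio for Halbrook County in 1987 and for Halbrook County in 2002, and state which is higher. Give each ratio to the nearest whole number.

Halbrook County in 1987: 258.0 / 4 119.0 × 100 = 6
Halbrook County in 2002: 3 201.2 / 8 133.5 × 100 = 39

Halbrook County in 1987: 6
Halbrook County in 2002: 39
Higher: Halbrook County in 2002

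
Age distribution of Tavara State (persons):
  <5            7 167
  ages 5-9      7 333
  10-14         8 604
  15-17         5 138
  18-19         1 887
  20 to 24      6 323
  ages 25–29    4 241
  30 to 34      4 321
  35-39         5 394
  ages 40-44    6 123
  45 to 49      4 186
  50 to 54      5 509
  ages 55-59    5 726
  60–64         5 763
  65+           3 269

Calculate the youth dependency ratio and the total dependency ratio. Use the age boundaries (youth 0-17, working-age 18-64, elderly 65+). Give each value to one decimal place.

Youth dependency ratio: 57.1
Total dependency ratio: 63.7

0–17: 7 167 + 7 333 + 8 604 + 5 138 = 28 242
18–64: 1 887 + 6 323 + 4 241 + 4 321 + 5 394 + 6 123 + 4 186 + 5 509 + 5 726 + 5 763 = 49 473
65+: 3 269
Youth dependency ratio = 28 242 / 49 473 × 100 = 57.1
Total dependency ratio = (28 242 + 3 269) / 49 473 × 100 = 31 511 / 49 473 × 100 = 63.7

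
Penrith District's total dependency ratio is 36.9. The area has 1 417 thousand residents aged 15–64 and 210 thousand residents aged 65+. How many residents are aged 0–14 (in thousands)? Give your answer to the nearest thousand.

Aged 0–14: 313

Total dependency ratio = (youth + elderly) / working-age × 100
36.9 = (Y + 210) / 1 417 × 100
⇒ 313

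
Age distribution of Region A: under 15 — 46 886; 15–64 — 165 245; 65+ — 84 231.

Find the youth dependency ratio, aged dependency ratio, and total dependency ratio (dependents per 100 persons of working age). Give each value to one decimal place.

Youth dependency ratio: 28.4
Old-age dependency ratio: 51.0
Total dependency ratio: 79.3

Youth dependency ratio = 46 886 / 165 245 × 100 = 28.4
Old-age dependency ratio = 84 231 / 165 245 × 100 = 51.0
Total dependency ratio = (46 886 + 84 231) / 165 245 × 100 = 131 117 / 165 245 × 100 = 79.3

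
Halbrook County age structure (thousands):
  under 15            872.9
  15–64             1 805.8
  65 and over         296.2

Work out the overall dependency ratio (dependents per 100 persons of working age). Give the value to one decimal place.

Total dependency ratio: 64.7

Total dependency ratio = (872.9 + 296.2) / 1 805.8 × 100 = 1 169.1 / 1 805.8 × 100 = 64.7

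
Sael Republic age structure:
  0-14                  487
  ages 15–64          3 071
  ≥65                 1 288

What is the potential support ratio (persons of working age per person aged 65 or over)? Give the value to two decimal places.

Potential support ratio: 2.38

Potential support ratio = 3 071 / 1 288 = 2.38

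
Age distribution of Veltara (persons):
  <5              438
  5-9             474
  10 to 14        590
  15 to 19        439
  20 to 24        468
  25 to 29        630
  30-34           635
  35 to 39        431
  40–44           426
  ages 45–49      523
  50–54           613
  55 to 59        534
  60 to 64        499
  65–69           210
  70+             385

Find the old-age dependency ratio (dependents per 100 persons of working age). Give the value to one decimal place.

0–14: 438 + 474 + 590 = 1502
15–64: 439 + 468 + 630 + 635 + 431 + 426 + 523 + 613 + 534 + 499 = 5198
65+: 210 + 385 = 595
Old-age dependency ratio = 595 / 5198 × 100 = 11.4

Old-age dependency ratio: 11.4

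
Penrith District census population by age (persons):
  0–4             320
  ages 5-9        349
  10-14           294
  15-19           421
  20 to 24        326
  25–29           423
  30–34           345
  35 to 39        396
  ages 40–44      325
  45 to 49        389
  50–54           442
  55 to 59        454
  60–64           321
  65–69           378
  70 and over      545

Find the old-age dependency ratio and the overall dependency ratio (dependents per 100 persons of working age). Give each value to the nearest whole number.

0–14: 320 + 349 + 294 = 963
15–64: 421 + 326 + 423 + 345 + 396 + 325 + 389 + 442 + 454 + 321 = 3842
65+: 378 + 545 = 923
Old-age dependency ratio = 923 / 3842 × 100 = 24
Total dependency ratio = (963 + 923) / 3842 × 100 = 1886 / 3842 × 100 = 49

Old-age dependency ratio: 24
Total dependency ratio: 49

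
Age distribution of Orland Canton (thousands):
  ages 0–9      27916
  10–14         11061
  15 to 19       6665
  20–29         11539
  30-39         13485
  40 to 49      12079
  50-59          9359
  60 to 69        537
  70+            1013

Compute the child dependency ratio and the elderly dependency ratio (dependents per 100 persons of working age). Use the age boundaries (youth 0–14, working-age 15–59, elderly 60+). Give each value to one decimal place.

0–14: 27916 + 11061 = 38977
15–59: 6665 + 11539 + 13485 + 12079 + 9359 = 53127
60+: 537 + 1013 = 1550
Youth dependency ratio = 38977 / 53127 × 100 = 73.4
Old-age dependency ratio = 1550 / 53127 × 100 = 2.9

Youth dependency ratio: 73.4
Old-age dependency ratio: 2.9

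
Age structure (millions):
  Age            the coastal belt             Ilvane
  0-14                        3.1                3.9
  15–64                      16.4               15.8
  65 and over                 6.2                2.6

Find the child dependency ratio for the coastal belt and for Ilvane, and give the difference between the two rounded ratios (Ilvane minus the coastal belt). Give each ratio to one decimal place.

the coastal belt: 3.1 / 16.4 × 100 = 18.9
Ilvane: 3.9 / 15.8 × 100 = 24.7

the coastal belt: 18.9
Ilvane: 24.7
Difference: +5.8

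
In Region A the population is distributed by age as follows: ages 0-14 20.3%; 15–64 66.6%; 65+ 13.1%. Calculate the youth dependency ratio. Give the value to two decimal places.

Youth dependency ratio: 30.48

Youth dependency ratio = 20.3 / 66.6 × 100 = 30.48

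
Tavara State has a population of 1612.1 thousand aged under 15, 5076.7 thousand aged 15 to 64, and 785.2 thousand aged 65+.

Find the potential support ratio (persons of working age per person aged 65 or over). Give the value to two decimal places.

Potential support ratio: 6.47

Potential support ratio = 5076.7 / 785.2 = 6.47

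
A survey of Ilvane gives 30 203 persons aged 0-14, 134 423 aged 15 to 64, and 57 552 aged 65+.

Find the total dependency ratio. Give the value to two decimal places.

Total dependency ratio: 65.28

Total dependency ratio = (30 203 + 57 552) / 134 423 × 100 = 87 755 / 134 423 × 100 = 65.28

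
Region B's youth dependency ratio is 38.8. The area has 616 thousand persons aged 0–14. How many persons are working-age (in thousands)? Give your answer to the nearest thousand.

Youth dependency ratio = youth / working-age × 100
38.8 = 616 / W × 100
⇒ 1,588

Working-age: 1,588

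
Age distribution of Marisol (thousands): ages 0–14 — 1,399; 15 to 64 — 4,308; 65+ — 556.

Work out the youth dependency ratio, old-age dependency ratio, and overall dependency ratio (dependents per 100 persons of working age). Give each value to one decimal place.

Youth dependency ratio = 1,399 / 4,308 × 100 = 32.5
Old-age dependency ratio = 556 / 4,308 × 100 = 12.9
Total dependency ratio = (1,399 + 556) / 4,308 × 100 = 1,955 / 4,308 × 100 = 45.4

Youth dependency ratio: 32.5
Old-age dependency ratio: 12.9
Total dependency ratio: 45.4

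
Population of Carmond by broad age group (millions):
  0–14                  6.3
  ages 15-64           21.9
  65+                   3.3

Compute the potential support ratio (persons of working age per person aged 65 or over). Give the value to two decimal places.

Potential support ratio: 6.64

Potential support ratio = 21.9 / 3.3 = 6.64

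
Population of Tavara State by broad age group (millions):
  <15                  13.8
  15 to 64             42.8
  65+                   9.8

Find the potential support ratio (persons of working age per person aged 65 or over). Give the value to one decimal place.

Potential support ratio: 4.4

Potential support ratio = 42.8 / 9.8 = 4.4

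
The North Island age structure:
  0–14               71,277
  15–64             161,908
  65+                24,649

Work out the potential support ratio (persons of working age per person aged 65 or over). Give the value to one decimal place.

Potential support ratio = 161,908 / 24,649 = 6.6

Potential support ratio: 6.6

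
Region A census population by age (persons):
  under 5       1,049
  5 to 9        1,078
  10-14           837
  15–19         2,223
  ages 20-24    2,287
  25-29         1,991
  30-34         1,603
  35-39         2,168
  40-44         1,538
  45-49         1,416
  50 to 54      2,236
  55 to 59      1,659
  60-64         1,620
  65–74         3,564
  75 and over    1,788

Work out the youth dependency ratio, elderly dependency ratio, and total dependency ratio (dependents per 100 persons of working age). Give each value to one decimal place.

0–14: 1,049 + 1,078 + 837 = 2,964
15–64: 2,223 + 2,287 + 1,991 + 1,603 + 2,168 + 1,538 + 1,416 + 2,236 + 1,659 + 1,620 = 18,741
65+: 3,564 + 1,788 = 5,352
Youth dependency ratio = 2,964 / 18,741 × 100 = 15.8
Old-age dependency ratio = 5,352 / 18,741 × 100 = 28.6
Total dependency ratio = (2,964 + 5,352) / 18,741 × 100 = 8,316 / 18,741 × 100 = 44.4

Youth dependency ratio: 15.8
Old-age dependency ratio: 28.6
Total dependency ratio: 44.4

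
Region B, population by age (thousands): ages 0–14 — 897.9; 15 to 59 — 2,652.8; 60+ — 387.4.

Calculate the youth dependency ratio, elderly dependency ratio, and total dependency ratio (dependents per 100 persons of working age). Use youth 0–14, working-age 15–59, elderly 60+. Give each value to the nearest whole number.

Youth dependency ratio = 897.9 / 2,652.8 × 100 = 34
Old-age dependency ratio = 387.4 / 2,652.8 × 100 = 15
Total dependency ratio = (897.9 + 387.4) / 2,652.8 × 100 = 1,285.3 / 2,652.8 × 100 = 48

Youth dependency ratio: 34
Old-age dependency ratio: 15
Total dependency ratio: 48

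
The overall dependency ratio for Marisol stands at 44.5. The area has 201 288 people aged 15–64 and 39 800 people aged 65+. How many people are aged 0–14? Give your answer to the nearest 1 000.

Aged 0–14: 50 000

Total dependency ratio = (youth + elderly) / working-age × 100
44.5 = (Y + 39 800) / 201 288 × 100
⇒ 50 000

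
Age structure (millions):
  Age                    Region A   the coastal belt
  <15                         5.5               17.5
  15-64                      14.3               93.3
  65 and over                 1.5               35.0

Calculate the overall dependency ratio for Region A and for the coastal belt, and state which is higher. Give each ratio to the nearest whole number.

Region A: 49
the coastal belt: 56
Higher: the coastal belt

Region A: (5.5 + 1.5) / 14.3 × 100 = 7.0 / 14.3 × 100 = 49
the coastal belt: (17.5 + 35.0) / 93.3 × 100 = 52.5 / 93.3 × 100 = 56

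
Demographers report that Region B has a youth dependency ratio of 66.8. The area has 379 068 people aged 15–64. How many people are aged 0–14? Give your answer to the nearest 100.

Aged 0–14: 253 200

Youth dependency ratio = youth / working-age × 100
66.8 = Y / 379 068 × 100
⇒ 253 200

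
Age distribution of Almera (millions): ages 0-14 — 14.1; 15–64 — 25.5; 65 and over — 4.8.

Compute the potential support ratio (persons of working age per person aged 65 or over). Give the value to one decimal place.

Potential support ratio: 5.3

Potential support ratio = 25.5 / 4.8 = 5.3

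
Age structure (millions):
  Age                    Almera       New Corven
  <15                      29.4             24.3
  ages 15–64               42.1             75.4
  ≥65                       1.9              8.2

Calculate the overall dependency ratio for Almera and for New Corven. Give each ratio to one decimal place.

Almera: (29.4 + 1.9) / 42.1 × 100 = 31.3 / 42.1 × 100 = 74.3
New Corven: (24.3 + 8.2) / 75.4 × 100 = 32.5 / 75.4 × 100 = 43.1

Almera: 74.3
New Corven: 43.1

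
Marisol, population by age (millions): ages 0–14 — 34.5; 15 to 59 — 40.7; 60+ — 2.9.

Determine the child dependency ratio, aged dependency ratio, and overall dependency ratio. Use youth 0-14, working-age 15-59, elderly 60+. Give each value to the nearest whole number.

Youth dependency ratio: 85
Old-age dependency ratio: 7
Total dependency ratio: 92

Youth dependency ratio = 34.5 / 40.7 × 100 = 85
Old-age dependency ratio = 2.9 / 40.7 × 100 = 7
Total dependency ratio = (34.5 + 2.9) / 40.7 × 100 = 37.4 / 40.7 × 100 = 92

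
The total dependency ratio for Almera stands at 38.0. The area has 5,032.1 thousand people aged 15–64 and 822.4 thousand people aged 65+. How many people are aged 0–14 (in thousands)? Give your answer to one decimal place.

Total dependency ratio = (youth + elderly) / working-age × 100
38.0 = (Y + 822.4) / 5,032.1 × 100
⇒ 1,089.8

Aged 0–14: 1,089.8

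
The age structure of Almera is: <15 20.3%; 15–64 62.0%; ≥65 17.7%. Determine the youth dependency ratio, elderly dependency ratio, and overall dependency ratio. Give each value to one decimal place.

Youth dependency ratio: 32.7
Old-age dependency ratio: 28.5
Total dependency ratio: 61.3

Youth dependency ratio = 20.3 / 62.0 × 100 = 32.7
Old-age dependency ratio = 17.7 / 62.0 × 100 = 28.5
Total dependency ratio = (20.3 + 17.7) / 62.0 × 100 = 38.0 / 62.0 × 100 = 61.3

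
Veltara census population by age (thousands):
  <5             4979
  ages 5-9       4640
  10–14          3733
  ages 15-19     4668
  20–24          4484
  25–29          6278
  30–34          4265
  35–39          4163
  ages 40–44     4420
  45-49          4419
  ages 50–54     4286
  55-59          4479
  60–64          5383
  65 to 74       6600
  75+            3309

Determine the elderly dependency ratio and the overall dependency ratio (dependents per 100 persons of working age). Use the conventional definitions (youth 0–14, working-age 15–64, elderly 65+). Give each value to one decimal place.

Old-age dependency ratio: 21.2
Total dependency ratio: 49.7

0–14: 4979 + 4640 + 3733 = 13352
15–64: 4668 + 4484 + 6278 + 4265 + 4163 + 4420 + 4419 + 4286 + 4479 + 5383 = 46845
65+: 6600 + 3309 = 9909
Old-age dependency ratio = 9909 / 46845 × 100 = 21.2
Total dependency ratio = (13352 + 9909) / 46845 × 100 = 23261 / 46845 × 100 = 49.7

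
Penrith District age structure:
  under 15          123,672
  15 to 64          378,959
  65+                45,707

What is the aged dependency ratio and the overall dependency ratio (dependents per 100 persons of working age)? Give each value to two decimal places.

Old-age dependency ratio: 12.06
Total dependency ratio: 44.70

Old-age dependency ratio = 45,707 / 378,959 × 100 = 12.06
Total dependency ratio = (123,672 + 45,707) / 378,959 × 100 = 169,379 / 378,959 × 100 = 44.70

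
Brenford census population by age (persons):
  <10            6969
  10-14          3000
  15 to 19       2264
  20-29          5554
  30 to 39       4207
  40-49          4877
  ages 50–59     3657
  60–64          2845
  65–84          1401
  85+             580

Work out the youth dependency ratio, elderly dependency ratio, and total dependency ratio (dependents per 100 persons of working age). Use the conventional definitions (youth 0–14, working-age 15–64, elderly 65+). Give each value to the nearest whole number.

Youth dependency ratio: 43
Old-age dependency ratio: 8
Total dependency ratio: 51

0–14: 6969 + 3000 = 9969
15–64: 2264 + 5554 + 4207 + 4877 + 3657 + 2845 = 23404
65+: 1401 + 580 = 1981
Youth dependency ratio = 9969 / 23404 × 100 = 43
Old-age dependency ratio = 1981 / 23404 × 100 = 8
Total dependency ratio = (9969 + 1981) / 23404 × 100 = 11950 / 23404 × 100 = 51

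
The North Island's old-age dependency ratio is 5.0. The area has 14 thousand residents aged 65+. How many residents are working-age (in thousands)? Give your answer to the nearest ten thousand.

Old-age dependency ratio = elderly / working-age × 100
5.0 = 14 / W × 100
⇒ 280

Working-age: 280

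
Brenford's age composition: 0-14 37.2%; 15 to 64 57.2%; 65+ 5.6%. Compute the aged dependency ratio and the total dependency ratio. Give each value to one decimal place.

Old-age dependency ratio = 5.6 / 57.2 × 100 = 9.8
Total dependency ratio = (37.2 + 5.6) / 57.2 × 100 = 42.8 / 57.2 × 100 = 74.8

Old-age dependency ratio: 9.8
Total dependency ratio: 74.8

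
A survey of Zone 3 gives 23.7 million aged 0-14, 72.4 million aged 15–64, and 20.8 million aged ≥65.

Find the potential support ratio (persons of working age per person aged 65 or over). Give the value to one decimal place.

Potential support ratio = 72.4 / 20.8 = 3.5

Potential support ratio: 3.5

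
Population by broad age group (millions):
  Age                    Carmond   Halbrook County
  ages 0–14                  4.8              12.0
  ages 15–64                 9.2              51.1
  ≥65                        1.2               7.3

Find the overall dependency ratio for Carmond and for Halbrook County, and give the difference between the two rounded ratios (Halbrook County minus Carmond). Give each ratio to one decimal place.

Carmond: 65.2
Halbrook County: 37.8
Difference: -27.4

Carmond: (4.8 + 1.2) / 9.2 × 100 = 6.0 / 9.2 × 100 = 65.2
Halbrook County: (12.0 + 7.3) / 51.1 × 100 = 19.3 / 51.1 × 100 = 37.8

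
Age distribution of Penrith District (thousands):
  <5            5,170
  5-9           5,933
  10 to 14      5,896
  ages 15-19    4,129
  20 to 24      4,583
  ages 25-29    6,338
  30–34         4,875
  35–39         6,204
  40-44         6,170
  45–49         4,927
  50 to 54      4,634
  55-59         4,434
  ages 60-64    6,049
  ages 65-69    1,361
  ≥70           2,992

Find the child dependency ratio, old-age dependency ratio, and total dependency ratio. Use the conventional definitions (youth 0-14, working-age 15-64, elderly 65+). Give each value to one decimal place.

0–14: 5,170 + 5,933 + 5,896 = 16,999
15–64: 4,129 + 4,583 + 6,338 + 4,875 + 6,204 + 6,170 + 4,927 + 4,634 + 4,434 + 6,049 = 52,343
65+: 1,361 + 2,992 = 4,353
Youth dependency ratio = 16,999 / 52,343 × 100 = 32.5
Old-age dependency ratio = 4,353 / 52,343 × 100 = 8.3
Total dependency ratio = (16,999 + 4,353) / 52,343 × 100 = 21,352 / 52,343 × 100 = 40.8

Youth dependency ratio: 32.5
Old-age dependency ratio: 8.3
Total dependency ratio: 40.8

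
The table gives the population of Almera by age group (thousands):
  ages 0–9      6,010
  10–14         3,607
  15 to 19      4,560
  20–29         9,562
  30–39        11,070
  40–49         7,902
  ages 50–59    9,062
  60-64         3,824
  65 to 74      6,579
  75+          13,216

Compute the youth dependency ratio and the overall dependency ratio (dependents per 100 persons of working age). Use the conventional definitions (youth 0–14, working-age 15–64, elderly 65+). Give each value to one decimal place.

0–14: 6,010 + 3,607 = 9,617
15–64: 4,560 + 9,562 + 11,070 + 7,902 + 9,062 + 3,824 = 45,980
65+: 6,579 + 13,216 = 19,795
Youth dependency ratio = 9,617 / 45,980 × 100 = 20.9
Total dependency ratio = (9,617 + 19,795) / 45,980 × 100 = 29,412 / 45,980 × 100 = 64.0

Youth dependency ratio: 20.9
Total dependency ratio: 64.0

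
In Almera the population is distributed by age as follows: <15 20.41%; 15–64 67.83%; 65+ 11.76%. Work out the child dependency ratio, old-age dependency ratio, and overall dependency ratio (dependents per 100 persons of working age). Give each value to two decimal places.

Youth dependency ratio: 30.09
Old-age dependency ratio: 17.34
Total dependency ratio: 47.43

Youth dependency ratio = 20.41 / 67.83 × 100 = 30.09
Old-age dependency ratio = 11.76 / 67.83 × 100 = 17.34
Total dependency ratio = (20.41 + 11.76) / 67.83 × 100 = 32.17 / 67.83 × 100 = 47.43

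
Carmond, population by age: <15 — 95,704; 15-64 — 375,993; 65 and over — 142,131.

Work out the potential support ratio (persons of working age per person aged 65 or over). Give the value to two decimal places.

Potential support ratio: 2.65

Potential support ratio = 375,993 / 142,131 = 2.65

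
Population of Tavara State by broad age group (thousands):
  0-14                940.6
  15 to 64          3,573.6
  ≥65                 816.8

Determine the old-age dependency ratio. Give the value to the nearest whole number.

Old-age dependency ratio = 816.8 / 3,573.6 × 100 = 23

Old-age dependency ratio: 23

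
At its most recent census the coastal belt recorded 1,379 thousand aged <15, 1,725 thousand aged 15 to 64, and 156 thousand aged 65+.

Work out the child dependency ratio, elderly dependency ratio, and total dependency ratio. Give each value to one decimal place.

Youth dependency ratio: 79.9
Old-age dependency ratio: 9.0
Total dependency ratio: 89.0

Youth dependency ratio = 1,379 / 1,725 × 100 = 79.9
Old-age dependency ratio = 156 / 1,725 × 100 = 9.0
Total dependency ratio = (1,379 + 156) / 1,725 × 100 = 1,535 / 1,725 × 100 = 89.0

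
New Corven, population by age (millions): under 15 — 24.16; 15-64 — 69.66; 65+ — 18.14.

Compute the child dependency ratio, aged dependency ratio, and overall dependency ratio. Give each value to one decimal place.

Youth dependency ratio: 34.7
Old-age dependency ratio: 26.0
Total dependency ratio: 60.7

Youth dependency ratio = 24.16 / 69.66 × 100 = 34.7
Old-age dependency ratio = 18.14 / 69.66 × 100 = 26.0
Total dependency ratio = (24.16 + 18.14) / 69.66 × 100 = 42.30 / 69.66 × 100 = 60.7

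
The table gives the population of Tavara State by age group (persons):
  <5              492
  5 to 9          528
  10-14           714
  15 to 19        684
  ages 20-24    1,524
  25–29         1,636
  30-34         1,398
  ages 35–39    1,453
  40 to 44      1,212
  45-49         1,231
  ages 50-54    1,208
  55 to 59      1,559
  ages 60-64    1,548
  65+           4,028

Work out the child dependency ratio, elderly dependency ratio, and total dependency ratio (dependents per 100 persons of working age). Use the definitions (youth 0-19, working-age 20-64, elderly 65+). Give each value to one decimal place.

0–19: 492 + 528 + 714 + 684 = 2,418
20–64: 1,524 + 1,636 + 1,398 + 1,453 + 1,212 + 1,231 + 1,208 + 1,559 + 1,548 = 12,769
65+: 4,028
Youth dependency ratio = 2,418 / 12,769 × 100 = 18.9
Old-age dependency ratio = 4,028 / 12,769 × 100 = 31.5
Total dependency ratio = (2,418 + 4,028) / 12,769 × 100 = 6,446 / 12,769 × 100 = 50.5

Youth dependency ratio: 18.9
Old-age dependency ratio: 31.5
Total dependency ratio: 50.5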